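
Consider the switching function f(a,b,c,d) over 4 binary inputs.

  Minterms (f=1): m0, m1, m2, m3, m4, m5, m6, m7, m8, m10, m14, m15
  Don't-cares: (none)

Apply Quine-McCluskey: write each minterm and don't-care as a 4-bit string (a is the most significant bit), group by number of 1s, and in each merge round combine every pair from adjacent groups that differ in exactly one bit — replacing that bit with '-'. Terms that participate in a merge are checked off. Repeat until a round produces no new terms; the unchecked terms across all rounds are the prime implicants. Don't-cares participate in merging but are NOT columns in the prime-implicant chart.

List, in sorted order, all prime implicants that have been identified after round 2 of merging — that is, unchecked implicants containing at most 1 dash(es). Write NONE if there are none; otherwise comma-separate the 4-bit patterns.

size-2^0 implicants → 0000(✓)  0001(✓)  0010(✓)  0011(✓)  0100(✓)  0101(✓)  0110(✓)  0111(✓)  1000(✓)  1010(✓)  1110(✓)  1111(✓)
size-2^1 implicants → -000(✓)  -010(✓)  -110(✓)  -111(✓)  0-00(✓)  0-01(✓)  0-10(✓)  0-11(✓)  00-0(✓)  00-1(✓)  000-(✓)  001-(✓)  01-0(✓)  01-1(✓)  010-(✓)  011-(✓)  1-10(✓)  10-0(✓)  111-(✓)
size-2^2 implicants → --10  -0-0  -11-  0--0(✓)  0--1(✓)  0-0-(✓)  0-1-(✓)  00--(✓)  01--(✓)
size-2^3 implicants → 0---
Unchecked terms (primes): --10, -0-0, -11-, 0---

NONE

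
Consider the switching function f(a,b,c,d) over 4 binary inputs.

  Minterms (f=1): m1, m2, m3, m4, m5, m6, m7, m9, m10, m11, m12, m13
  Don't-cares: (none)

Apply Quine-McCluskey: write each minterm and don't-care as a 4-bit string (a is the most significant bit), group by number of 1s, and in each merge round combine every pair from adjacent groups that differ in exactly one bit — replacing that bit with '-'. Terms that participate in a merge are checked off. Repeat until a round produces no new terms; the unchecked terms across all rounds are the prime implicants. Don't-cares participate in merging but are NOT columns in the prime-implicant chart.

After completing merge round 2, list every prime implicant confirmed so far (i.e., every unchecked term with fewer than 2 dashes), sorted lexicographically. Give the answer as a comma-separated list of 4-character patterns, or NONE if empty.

NONE

Round 0: 0001✓ 0010✓ 0011✓ 0100✓ 0101✓ 0110✓ 0111✓ 1001✓ 1010✓ 1011✓ 1100✓ 1101✓
Round 1: -001✓ -010✓ -011✓ -100✓ -101✓ 0-01✓ 0-10✓ 0-11✓ 00-1✓ 001-✓ 01-0✓ 01-1✓ 010-✓ 011-✓ 1-01✓ 10-1✓ 101-✓ 110-✓
Round 2: --01 -0-1 -01- -10- 0--1 0-1- 01--
PIs = {--01, -0-1, -01-, -10-, 0--1, 0-1-, 01--}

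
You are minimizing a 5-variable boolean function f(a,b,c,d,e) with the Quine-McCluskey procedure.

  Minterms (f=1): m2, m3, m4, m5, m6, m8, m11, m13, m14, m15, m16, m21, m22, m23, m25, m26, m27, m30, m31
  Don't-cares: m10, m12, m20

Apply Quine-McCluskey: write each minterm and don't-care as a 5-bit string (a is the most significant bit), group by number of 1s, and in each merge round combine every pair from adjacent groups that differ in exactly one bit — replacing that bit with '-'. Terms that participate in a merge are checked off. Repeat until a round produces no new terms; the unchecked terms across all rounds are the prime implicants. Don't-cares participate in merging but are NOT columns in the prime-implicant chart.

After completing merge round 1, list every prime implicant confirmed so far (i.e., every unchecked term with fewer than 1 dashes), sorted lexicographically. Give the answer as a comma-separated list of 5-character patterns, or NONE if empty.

NONE

Round 0: 00010✓ 00011✓ 00100✓ 00101✓ 00110✓ 01000✓ 01010✓ 01011✓ 01100✓ 01101✓ 01110✓ 01111✓ 10000✓ 10100✓ 10101✓ 10110✓ 10111✓ 11001✓ 11010✓ 11011✓ 11110✓ 11111✓
Round 1: -0100✓ -0101✓ -0110✓ -1010✓ -1011✓ -1110✓ -1111✓ 0-010✓ 0-011✓ 0-100✓ 0-101✓ 0-110✓ 00-10✓ 0001-✓ 001-0✓ 0010-✓ 01-00✓ 01-10✓ 01-11✓ 010-0✓ 0101-✓ 011-0✓ 011-1✓ 0110-✓ 0111-✓ 1-110✓ 1-111✓ 10-00 101-0✓ 101-1✓ 1010-✓ 1011-✓ 11-10✓ 11-11✓ 110-1 1101-✓ 1111-✓
Round 2: --110 -01-0 -010- -1-10✓ -1-11✓ -101-✓ -111-✓ 0--10 0-01- 0-1-0 0-10- 01--0 01-1-✓ 011-- 1-11- 101-- 11-1-✓
Round 3: -1-1-
PIs = {--110, -01-0, -010-, -1-1-, 0--10, 0-01-, 0-1-0, 0-10-, 01--0, 011--, 1-11-, 10-00, 101--, 110-1}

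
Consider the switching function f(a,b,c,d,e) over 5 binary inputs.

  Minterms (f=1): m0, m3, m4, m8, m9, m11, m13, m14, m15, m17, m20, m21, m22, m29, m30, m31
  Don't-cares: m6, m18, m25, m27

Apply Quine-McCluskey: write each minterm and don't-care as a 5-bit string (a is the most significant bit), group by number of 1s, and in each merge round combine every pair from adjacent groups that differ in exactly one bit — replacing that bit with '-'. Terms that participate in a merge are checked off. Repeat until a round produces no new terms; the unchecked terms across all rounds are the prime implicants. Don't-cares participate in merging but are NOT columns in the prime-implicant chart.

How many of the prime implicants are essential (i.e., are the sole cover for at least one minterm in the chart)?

size-2^0 implicants → 00000(✓)  00011(✓)  00100(✓)  00110(✓)  01000(✓)  01001(✓)  01011(✓)  01101(✓)  01110(✓)  01111(✓)  10001(✓)  10010(✓)  10100(✓)  10101(✓)  10110(✓)  11001(✓)  11011(✓)  11101(✓)  11110(✓)  11111(✓)
size-2^1 implicants → -0100(✓)  -0110(✓)  -1001(✓)  -1011(✓)  -1101(✓)  -1110(✓)  -1111(✓)  0-000  0-011  0-110(✓)  00-00  001-0(✓)  01-01(✓)  01-11(✓)  010-1(✓)  0100-  011-1(✓)  0111-(✓)  1-001(✓)  1-101(✓)  1-110(✓)  10-01(✓)  10-10  101-0(✓)  1010-  11-01(✓)  11-11(✓)  110-1(✓)  111-1(✓)  1111-(✓)
size-2^2 implicants → --110  -01-0  -1-01(✓)  -1-11(✓)  -10-1(✓)  -11-1(✓)  -111-  01--1(✓)  1--01  11--1(✓)
size-2^3 implicants → -1--1
Unchecked terms (primes): --110, -01-0, -1--1, -111-, 0-000, 0-011, 00-00, 0100-, 1--01, 10-10, 1010-
Minterm coverage:
  m0 ⊆ 0-000,00-00
  m3 ⊆ 0-011 [E]
  m4 ⊆ -01-0,00-00
  m8 ⊆ 0-000,0100-
  m9 ⊆ -1--1,0100-
  m11 ⊆ -1--1,0-011
  m13 ⊆ -1--1 [E]
  m14 ⊆ --110,-111-
  m15 ⊆ -1--1,-111-
  m17 ⊆ 1--01 [E]
  m20 ⊆ -01-0,1010-
  m21 ⊆ 1--01,1010-
  m22 ⊆ --110,-01-0,10-10
  m29 ⊆ -1--1,1--01
  m30 ⊆ --110,-111-
  m31 ⊆ -1--1,-111-
E = {-1--1, 0-011, 1--01}

3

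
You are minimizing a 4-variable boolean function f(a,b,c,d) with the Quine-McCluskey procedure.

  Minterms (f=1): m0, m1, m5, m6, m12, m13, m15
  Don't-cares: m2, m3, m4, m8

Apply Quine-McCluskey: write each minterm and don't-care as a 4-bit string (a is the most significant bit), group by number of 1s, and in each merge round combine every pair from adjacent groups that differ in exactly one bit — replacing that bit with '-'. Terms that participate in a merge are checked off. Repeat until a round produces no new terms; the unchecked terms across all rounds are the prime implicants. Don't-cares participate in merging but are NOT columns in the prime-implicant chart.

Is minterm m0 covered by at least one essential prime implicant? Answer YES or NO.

size-2^0 implicants → 0000(✓)  0001(✓)  0010(✓)  0011(✓)  0100(✓)  0101(✓)  0110(✓)  1000(✓)  1100(✓)  1101(✓)  1111(✓)
size-2^1 implicants → -000(✓)  -100(✓)  -101(✓)  0-00(✓)  0-01(✓)  0-10(✓)  00-0(✓)  00-1(✓)  000-(✓)  001-(✓)  01-0(✓)  010-(✓)  1-00(✓)  11-1  110-(✓)
size-2^2 implicants → --00  -10-  0--0  0-0-  00--
Unchecked terms (primes): --00, -10-, 0--0, 0-0-, 00--, 11-1
Minterm coverage:
  m0 ⊆ --00,0--0,0-0-,00--
  m1 ⊆ 0-0-,00--
  m5 ⊆ -10-,0-0-
  m6 ⊆ 0--0 [E]
  m12 ⊆ --00,-10-
  m13 ⊆ -10-,11-1
  m15 ⊆ 11-1 [E]
E = {0--0, 11-1}

YES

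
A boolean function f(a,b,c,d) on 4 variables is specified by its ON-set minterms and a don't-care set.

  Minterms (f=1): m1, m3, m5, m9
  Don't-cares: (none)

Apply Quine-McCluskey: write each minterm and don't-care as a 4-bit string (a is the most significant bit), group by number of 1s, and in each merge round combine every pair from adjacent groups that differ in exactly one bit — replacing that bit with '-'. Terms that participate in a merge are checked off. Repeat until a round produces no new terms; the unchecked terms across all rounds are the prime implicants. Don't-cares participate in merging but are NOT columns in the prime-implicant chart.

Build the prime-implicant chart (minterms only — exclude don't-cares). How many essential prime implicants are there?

Round 0: 0001✓ 0011✓ 0101✓ 1001✓
Round 1: -001 0-01 00-1
PIs = {-001, 0-01, 00-1}
Coverage chart:
  m1: -001,0-01,00-1
  m3: 00-1 ←essential
  m5: 0-01 ←essential
  m9: -001 ←essential
Essential: -001, 0-01, 00-1

3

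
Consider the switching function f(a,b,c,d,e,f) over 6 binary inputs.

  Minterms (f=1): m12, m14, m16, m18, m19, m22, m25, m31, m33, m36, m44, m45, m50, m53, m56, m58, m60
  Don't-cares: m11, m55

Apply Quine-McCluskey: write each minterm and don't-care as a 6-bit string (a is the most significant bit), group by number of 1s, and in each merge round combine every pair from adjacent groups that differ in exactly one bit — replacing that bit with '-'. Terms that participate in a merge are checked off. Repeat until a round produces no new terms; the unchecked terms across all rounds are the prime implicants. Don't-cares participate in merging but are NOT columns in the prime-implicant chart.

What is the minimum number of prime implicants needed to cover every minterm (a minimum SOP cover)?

12

Round 0: 001011 001100✓ 001110✓ 010000✓ 010010✓ 010011✓ 010110✓ 011001 011111 100001 100100✓ 101100✓ 101101✓ 110010✓ 110101✓ 110111✓ 111000✓ 111010✓ 111100✓
Round 1: -01100 -10010 0011-0 010-10 0100-0 01001- 1-1100 10-100 10110- 11-010 1101-1 111-00 1110-0
PIs = {-01100, -10010, 001011, 0011-0, 010-10, 0100-0, 01001-, 011001, 011111, 1-1100, 10-100, 100001, 10110-, 11-010, 1101-1, 111-00, 1110-0}
Coverage chart:
  m12: -01100,0011-0
  m14: 0011-0 ←essential
  m16: 0100-0 ←essential
  m18: -10010,010-10,0100-0,01001-
  m19: 01001- ←essential
  m22: 010-10 ←essential
  m25: 011001 ←essential
  m31: 011111 ←essential
  m33: 100001 ←essential
  m36: 10-100 ←essential
  m44: -01100,1-1100,10-100,10110-
  m45: 10110- ←essential
  m50: -10010,11-010
  m53: 1101-1 ←essential
  m56: 111-00,1110-0
  m58: 11-010,1110-0
  m60: 1-1100,111-00
Essential: 0011-0, 010-10, 0100-0, 01001-, 011001, 011111, 10-100, 100001, 10110-, 1101-1
Petrick residual → 11-010, 111-00
Min cover (12 terms): a'b'cdf' + a'bc'ef' + a'bc'd'f' + a'bc'd'e + a'bcd'e'f + a'bcdef + ab'de'f' + ab'c'd'e'f + ab'cde' + abd'ef' + abc'df + abce'f'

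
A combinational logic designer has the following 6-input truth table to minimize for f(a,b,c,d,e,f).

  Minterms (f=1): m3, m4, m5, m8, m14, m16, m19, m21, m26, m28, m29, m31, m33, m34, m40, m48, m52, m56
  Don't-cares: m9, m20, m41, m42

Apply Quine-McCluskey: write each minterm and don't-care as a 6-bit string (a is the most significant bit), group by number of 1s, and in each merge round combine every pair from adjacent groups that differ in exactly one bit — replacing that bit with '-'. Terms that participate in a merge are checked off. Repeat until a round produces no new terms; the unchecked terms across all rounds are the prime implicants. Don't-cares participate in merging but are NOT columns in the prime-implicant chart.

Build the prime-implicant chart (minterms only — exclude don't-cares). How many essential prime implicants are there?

10

[col 0] 000011*, 000100*, 000101*, 001000*, 001001*, 001110, 010000*, 010011*, 010100*, 010101*, 011010, 011100*, 011101*, 011111*, 100001*, 100010*, 101000*, 101001*, 101010*, 110000*, 110100*, 111000*
[col 1] -01000*, -01001*, -10000*, -10100*, 0-0011, 0-0100*, 0-0101*, 00010-*, 00100-*, 01-100*, 01-101*, 010-00*, 01010-*, 0111-1, 01110-*, 1-1000, 10-001, 10-010, 1010-0, 10100-*, 11-000, 110-00*
[col 2] -0100-, -10-00, 0-010-, 01-10-
Prime implicants: -0100-, -10-00, 0-0011, 0-010-, 001110, 01-10-, 011010, 0111-1, 1-1000, 10-001, 10-010, 1010-0, 11-000
PI chart (minterm → PIs covering it):
  3 | 0-0011  (sole → essential)
  4 | 0-010-  (sole → essential)
  5 | 0-010-  (sole → essential)
  8 | -0100-  (sole → essential)
  14 | 001110  (sole → essential)
  16 | -10-00  (sole → essential)
  19 | 0-0011  (sole → essential)
  21 | 0-010-,01-10-
  26 | 011010  (sole → essential)
  28 | 01-10-  (sole → essential)
  29 | 01-10-,0111-1
  31 | 0111-1  (sole → essential)
  33 | 10-001  (sole → essential)
  34 | 10-010  (sole → essential)
  40 | -0100-,1-1000,1010-0
  48 | -10-00,11-000
  52 | -10-00  (sole → essential)
  56 | 1-1000,11-000
Essential prime implicants: -0100-, -10-00, 0-0011, 0-010-, 001110, 01-10-, 011010, 0111-1, 10-001, 10-010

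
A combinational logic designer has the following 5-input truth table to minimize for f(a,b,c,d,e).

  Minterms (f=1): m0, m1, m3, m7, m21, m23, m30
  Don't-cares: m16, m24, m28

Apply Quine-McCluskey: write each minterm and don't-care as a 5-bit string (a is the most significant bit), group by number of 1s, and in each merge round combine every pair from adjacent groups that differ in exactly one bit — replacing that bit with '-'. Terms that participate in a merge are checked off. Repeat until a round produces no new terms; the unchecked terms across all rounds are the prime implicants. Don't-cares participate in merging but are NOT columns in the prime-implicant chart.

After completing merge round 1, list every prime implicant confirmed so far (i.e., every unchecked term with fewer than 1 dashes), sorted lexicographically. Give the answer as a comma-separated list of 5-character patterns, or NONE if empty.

NONE

[col 0] 00000*, 00001*, 00011*, 00111*, 10000*, 10101*, 10111*, 11000*, 11100*, 11110*
[col 1] -0000, -0111, 00-11, 000-1, 0000-, 1-000, 101-1, 11-00, 111-0
Prime implicants: -0000, -0111, 00-11, 000-1, 0000-, 1-000, 101-1, 11-00, 111-0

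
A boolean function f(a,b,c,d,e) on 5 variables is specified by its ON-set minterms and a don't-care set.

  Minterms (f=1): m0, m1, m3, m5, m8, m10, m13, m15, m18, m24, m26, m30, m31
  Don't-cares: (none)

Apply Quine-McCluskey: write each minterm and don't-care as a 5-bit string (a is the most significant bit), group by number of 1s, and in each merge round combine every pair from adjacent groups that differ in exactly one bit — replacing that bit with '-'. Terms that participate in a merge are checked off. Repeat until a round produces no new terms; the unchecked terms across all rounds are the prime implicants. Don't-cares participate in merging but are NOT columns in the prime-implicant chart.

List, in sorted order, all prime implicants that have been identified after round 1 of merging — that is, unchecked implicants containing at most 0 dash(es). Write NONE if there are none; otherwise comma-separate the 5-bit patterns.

[col 0] 00000*, 00001*, 00011*, 00101*, 01000*, 01010*, 01101*, 01111*, 10010*, 11000*, 11010*, 11110*, 11111*
[col 1] -1000*, -1010*, -1111, 0-000, 0-101, 00-01, 000-1, 0000-, 010-0*, 011-1, 1-010, 11-10, 110-0*, 1111-
[col 2] -10-0
Prime implicants: -10-0, -1111, 0-000, 0-101, 00-01, 000-1, 0000-, 011-1, 1-010, 11-10, 1111-

NONE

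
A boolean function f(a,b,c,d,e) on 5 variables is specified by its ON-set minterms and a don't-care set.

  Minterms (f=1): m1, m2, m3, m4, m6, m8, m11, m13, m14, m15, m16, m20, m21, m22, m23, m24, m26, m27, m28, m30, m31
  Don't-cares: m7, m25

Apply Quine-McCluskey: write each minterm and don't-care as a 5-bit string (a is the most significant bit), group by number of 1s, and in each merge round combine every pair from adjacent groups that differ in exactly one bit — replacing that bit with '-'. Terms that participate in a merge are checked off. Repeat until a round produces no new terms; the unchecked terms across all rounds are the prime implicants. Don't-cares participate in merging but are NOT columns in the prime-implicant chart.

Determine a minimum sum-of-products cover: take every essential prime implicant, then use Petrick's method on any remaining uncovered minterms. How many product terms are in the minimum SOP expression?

[col 0] 00001*, 00010*, 00011*, 00100*, 00110*, 00111*, 01000*, 01011*, 01101*, 01110*, 01111*, 10000*, 10100*, 10101*, 10110*, 10111*, 11000*, 11001*, 11010*, 11011*, 11100*, 11110*, 11111*
[col 1] -0100*, -0110*, -0111*, -1000, -1011*, -1110*, -1111*, 0-011*, 0-110*, 0-111*, 00-10*, 00-11*, 000-1, 0001-*, 001-0*, 0011-*, 01-11*, 011-1, 0111-*, 1-000*, 1-100*, 1-110*, 1-111*, 10-00*, 101-0*, 101-1*, 1010-*, 1011-*, 11-00*, 11-10*, 11-11*, 110-0*, 110-1*, 1100-*, 1101-*, 111-0*, 1111-*
[col 2] --110*, --111*, -01-0, -011-*, -1-11, -111-*, 0--11, 0-11-*, 00-1-, 1--00, 1-1-0, 1-11-*, 101--, 11--0, 11-1-, 110--
[col 3] --11-
Prime implicants: --11-, -01-0, -1-11, -1000, 0--11, 00-1-, 000-1, 011-1, 1--00, 1-1-0, 101--, 11--0, 11-1-, 110--
PI chart (minterm → PIs covering it):
  1 | 000-1  (sole → essential)
  2 | 00-1-  (sole → essential)
  3 | 0--11,00-1-,000-1
  4 | -01-0  (sole → essential)
  6 | --11-,-01-0,00-1-
  8 | -1000  (sole → essential)
  11 | -1-11,0--11
  13 | 011-1  (sole → essential)
  14 | --11-  (sole → essential)
  15 | --11-,-1-11,0--11,011-1
  16 | 1--00  (sole → essential)
  20 | -01-0,1--00,1-1-0,101--
  21 | 101--  (sole → essential)
  22 | --11-,-01-0,1-1-0,101--
  23 | --11-,101--
  24 | -1000,1--00,11--0,110--
  26 | 11--0,11-1-,110--
  27 | -1-11,11-1-,110--
  28 | 1--00,1-1-0,11--0
  30 | --11-,1-1-0,11--0,11-1-
  31 | --11-,-1-11,11-1-
Essential prime implicants: --11-, -01-0, -1000, 00-1-, 000-1, 011-1, 1--00, 101--
Petrick residual → -1-11, 11--0
Minimum SOP uses 10 PIs: cd + b'ce' + bde + bc'd'e' + a'b'd + a'b'c'e + a'bce + ad'e' + ab'c + abe'

10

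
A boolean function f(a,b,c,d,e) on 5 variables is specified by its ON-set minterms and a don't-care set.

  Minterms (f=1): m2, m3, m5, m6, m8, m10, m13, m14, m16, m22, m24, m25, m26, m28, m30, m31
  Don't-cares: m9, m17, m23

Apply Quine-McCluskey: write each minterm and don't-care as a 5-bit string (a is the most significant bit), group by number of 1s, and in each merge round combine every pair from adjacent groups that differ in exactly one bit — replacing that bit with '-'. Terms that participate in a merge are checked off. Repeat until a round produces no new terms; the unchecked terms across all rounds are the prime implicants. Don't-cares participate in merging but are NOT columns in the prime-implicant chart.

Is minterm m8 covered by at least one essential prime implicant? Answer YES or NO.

NO

[col 0] 00010*, 00011*, 00101*, 00110*, 01000*, 01001*, 01010*, 01101*, 01110*, 10000*, 10001*, 10110*, 10111*, 11000*, 11001*, 11010*, 11100*, 11110*, 11111*
[col 1] -0110*, -1000*, -1001*, -1010*, -1110*, 0-010*, 0-101, 0-110*, 00-10*, 0001-, 01-01, 01-10*, 010-0*, 0100-*, 1-000*, 1-001*, 1-110*, 1-111*, 1000-*, 1011-*, 11-00*, 11-10*, 110-0*, 1100-*, 111-0*, 1111-*
[col 2] --110, -1-10, -10-0, -100-, 0--10, 1-00-, 1-11-, 11--0
Prime implicants: --110, -1-10, -10-0, -100-, 0--10, 0-101, 0001-, 01-01, 1-00-, 1-11-, 11--0
PI chart (minterm → PIs covering it):
  2 | 0--10,0001-
  3 | 0001-  (sole → essential)
  5 | 0-101  (sole → essential)
  6 | --110,0--10
  8 | -10-0,-100-
  10 | -1-10,-10-0,0--10
  13 | 0-101,01-01
  14 | --110,-1-10,0--10
  16 | 1-00-  (sole → essential)
  22 | --110,1-11-
  24 | -10-0,-100-,1-00-,11--0
  25 | -100-,1-00-
  26 | -1-10,-10-0,11--0
  28 | 11--0  (sole → essential)
  30 | --110,-1-10,1-11-,11--0
  31 | 1-11-  (sole → essential)
Essential prime implicants: 0-101, 0001-, 1-00-, 1-11-, 11--0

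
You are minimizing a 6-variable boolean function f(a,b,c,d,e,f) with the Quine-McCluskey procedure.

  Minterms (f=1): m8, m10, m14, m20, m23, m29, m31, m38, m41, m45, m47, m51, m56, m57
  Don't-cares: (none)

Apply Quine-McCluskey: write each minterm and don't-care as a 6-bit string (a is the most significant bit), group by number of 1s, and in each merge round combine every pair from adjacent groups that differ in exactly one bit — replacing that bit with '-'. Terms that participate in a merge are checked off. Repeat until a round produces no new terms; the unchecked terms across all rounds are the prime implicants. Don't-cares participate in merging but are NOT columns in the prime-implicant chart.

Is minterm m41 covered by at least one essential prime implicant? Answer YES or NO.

size-2^0 implicants → 001000(✓)  001010(✓)  001110(✓)  010100  010111(✓)  011101(✓)  011111(✓)  100110  101001(✓)  101101(✓)  101111(✓)  110011  111000(✓)  111001(✓)
size-2^1 implicants → 001-10  0010-0  01-111  0111-1  1-1001  101-01  1011-1  11100-
Unchecked terms (primes): 001-10, 0010-0, 01-111, 010100, 0111-1, 1-1001, 100110, 101-01, 1011-1, 110011, 11100-
Minterm coverage:
  m8 ⊆ 0010-0 [E]
  m10 ⊆ 001-10,0010-0
  m14 ⊆ 001-10 [E]
  m20 ⊆ 010100 [E]
  m23 ⊆ 01-111 [E]
  m29 ⊆ 0111-1 [E]
  m31 ⊆ 01-111,0111-1
  m38 ⊆ 100110 [E]
  m41 ⊆ 1-1001,101-01
  m45 ⊆ 101-01,1011-1
  m47 ⊆ 1011-1 [E]
  m51 ⊆ 110011 [E]
  m56 ⊆ 11100- [E]
  m57 ⊆ 1-1001,11100-
E = {001-10, 0010-0, 01-111, 010100, 0111-1, 100110, 1011-1, 110011, 11100-}

NO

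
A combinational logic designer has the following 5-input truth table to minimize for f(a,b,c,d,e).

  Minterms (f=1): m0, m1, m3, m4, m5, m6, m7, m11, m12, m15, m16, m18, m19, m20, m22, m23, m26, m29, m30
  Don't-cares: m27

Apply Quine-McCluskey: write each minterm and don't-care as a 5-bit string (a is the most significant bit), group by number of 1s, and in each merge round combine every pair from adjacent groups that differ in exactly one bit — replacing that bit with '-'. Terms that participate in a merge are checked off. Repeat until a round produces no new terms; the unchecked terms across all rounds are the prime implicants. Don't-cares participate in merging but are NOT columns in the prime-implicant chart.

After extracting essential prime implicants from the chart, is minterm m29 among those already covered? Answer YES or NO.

YES

size-2^0 implicants → 00000(✓)  00001(✓)  00011(✓)  00100(✓)  00101(✓)  00110(✓)  00111(✓)  01011(✓)  01100(✓)  01111(✓)  10000(✓)  10010(✓)  10011(✓)  10100(✓)  10110(✓)  10111(✓)  11010(✓)  11011(✓)  11101  11110(✓)
size-2^1 implicants → -0000(✓)  -0011(✓)  -0100(✓)  -0110(✓)  -0111(✓)  -1011(✓)  0-011(✓)  0-100  0-111(✓)  00-00(✓)  00-01(✓)  00-11(✓)  000-1(✓)  0000-(✓)  001-0(✓)  001-1(✓)  0010-(✓)  0011-(✓)  01-11(✓)  1-010(✓)  1-011(✓)  1-110(✓)  10-00(✓)  10-10(✓)  10-11(✓)  100-0(✓)  1001-(✓)  101-0(✓)  1011-(✓)  11-10(✓)  1101-(✓)
size-2^2 implicants → --011  -0-00  -0-11  -01-0  -011-  0--11  00--1  00-0-  001--  1--10  1-01-  10--0  10-1-
Unchecked terms (primes): --011, -0-00, -0-11, -01-0, -011-, 0--11, 0-100, 00--1, 00-0-, 001--, 1--10, 1-01-, 10--0, 10-1-, 11101
Minterm coverage:
  m0 ⊆ -0-00,00-0-
  m1 ⊆ 00--1,00-0-
  m3 ⊆ --011,-0-11,0--11,00--1
  m4 ⊆ -0-00,-01-0,0-100,00-0-,001--
  m5 ⊆ 00--1,00-0-,001--
  m6 ⊆ -01-0,-011-,001--
  m7 ⊆ -0-11,-011-,0--11,00--1,001--
  m11 ⊆ --011,0--11
  m12 ⊆ 0-100 [E]
  m15 ⊆ 0--11 [E]
  m16 ⊆ -0-00,10--0
  m18 ⊆ 1--10,1-01-,10--0,10-1-
  m19 ⊆ --011,-0-11,1-01-,10-1-
  m20 ⊆ -0-00,-01-0,10--0
  m22 ⊆ -01-0,-011-,1--10,10--0,10-1-
  m23 ⊆ -0-11,-011-,10-1-
  m26 ⊆ 1--10,1-01-
  m29 ⊆ 11101 [E]
  m30 ⊆ 1--10 [E]
E = {0--11, 0-100, 1--10, 11101}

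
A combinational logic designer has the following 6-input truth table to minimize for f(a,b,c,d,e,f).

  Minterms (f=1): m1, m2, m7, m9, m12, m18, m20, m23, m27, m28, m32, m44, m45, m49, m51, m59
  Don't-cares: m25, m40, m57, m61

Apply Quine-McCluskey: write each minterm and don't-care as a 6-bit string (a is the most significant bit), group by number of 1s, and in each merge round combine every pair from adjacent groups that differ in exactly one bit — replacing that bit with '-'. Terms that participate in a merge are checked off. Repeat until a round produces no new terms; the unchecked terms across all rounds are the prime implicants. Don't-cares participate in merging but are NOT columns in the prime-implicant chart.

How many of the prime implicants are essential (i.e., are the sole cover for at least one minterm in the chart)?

size-2^0 implicants → 000001(✓)  000010(✓)  000111(✓)  001001(✓)  001100(✓)  010010(✓)  010100(✓)  010111(✓)  011001(✓)  011011(✓)  011100(✓)  100000(✓)  101000(✓)  101100(✓)  101101(✓)  110001(✓)  110011(✓)  111001(✓)  111011(✓)  111101(✓)
size-2^1 implicants → -01100  -11001(✓)  -11011(✓)  0-0010  0-0111  0-1001  0-1100  00-001  01-100  0110-1(✓)  1-1101  10-000  101-00  10110-  11-001(✓)  11-011(✓)  1100-1(✓)  111-01  1110-1(✓)
size-2^2 implicants → -110-1  11-0-1
Unchecked terms (primes): -01100, -110-1, 0-0010, 0-0111, 0-1001, 0-1100, 00-001, 01-100, 1-1101, 10-000, 101-00, 10110-, 11-0-1, 111-01
Minterm coverage:
  m1 ⊆ 00-001 [E]
  m2 ⊆ 0-0010 [E]
  m7 ⊆ 0-0111 [E]
  m9 ⊆ 0-1001,00-001
  m12 ⊆ -01100,0-1100
  m18 ⊆ 0-0010 [E]
  m20 ⊆ 01-100 [E]
  m23 ⊆ 0-0111 [E]
  m27 ⊆ -110-1 [E]
  m28 ⊆ 0-1100,01-100
  m32 ⊆ 10-000 [E]
  m44 ⊆ -01100,101-00,10110-
  m45 ⊆ 1-1101,10110-
  m49 ⊆ 11-0-1 [E]
  m51 ⊆ 11-0-1 [E]
  m59 ⊆ -110-1,11-0-1
E = {-110-1, 0-0010, 0-0111, 00-001, 01-100, 10-000, 11-0-1}

7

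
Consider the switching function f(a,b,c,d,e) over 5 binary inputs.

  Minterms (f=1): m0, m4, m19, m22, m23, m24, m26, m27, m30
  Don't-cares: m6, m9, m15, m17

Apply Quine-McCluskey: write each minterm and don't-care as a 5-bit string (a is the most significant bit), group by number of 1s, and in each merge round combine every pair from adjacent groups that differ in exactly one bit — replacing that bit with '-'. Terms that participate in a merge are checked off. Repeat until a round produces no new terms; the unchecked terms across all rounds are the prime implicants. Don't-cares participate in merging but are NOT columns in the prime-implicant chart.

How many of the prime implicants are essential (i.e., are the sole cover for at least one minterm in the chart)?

2

size-2^0 implicants → 00000(✓)  00100(✓)  00110(✓)  01001  01111  10001(✓)  10011(✓)  10110(✓)  10111(✓)  11000(✓)  11010(✓)  11011(✓)  11110(✓)
size-2^1 implicants → -0110  00-00  001-0  1-011  1-110  10-11  100-1  1011-  11-10  110-0  1101-
Unchecked terms (primes): -0110, 00-00, 001-0, 01001, 01111, 1-011, 1-110, 10-11, 100-1, 1011-, 11-10, 110-0, 1101-
Minterm coverage:
  m0 ⊆ 00-00 [E]
  m4 ⊆ 00-00,001-0
  m19 ⊆ 1-011,10-11,100-1
  m22 ⊆ -0110,1-110,1011-
  m23 ⊆ 10-11,1011-
  m24 ⊆ 110-0 [E]
  m26 ⊆ 11-10,110-0,1101-
  m27 ⊆ 1-011,1101-
  m30 ⊆ 1-110,11-10
E = {00-00, 110-0}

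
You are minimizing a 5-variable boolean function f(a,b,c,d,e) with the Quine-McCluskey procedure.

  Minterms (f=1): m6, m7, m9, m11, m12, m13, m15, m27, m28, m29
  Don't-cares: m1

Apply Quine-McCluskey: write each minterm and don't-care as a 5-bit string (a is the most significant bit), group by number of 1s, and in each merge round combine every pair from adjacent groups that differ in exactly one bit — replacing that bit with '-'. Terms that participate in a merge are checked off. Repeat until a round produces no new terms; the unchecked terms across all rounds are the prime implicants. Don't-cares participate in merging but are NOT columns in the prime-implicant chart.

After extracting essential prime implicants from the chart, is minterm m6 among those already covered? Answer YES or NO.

YES

size-2^0 implicants → 00001(✓)  00110(✓)  00111(✓)  01001(✓)  01011(✓)  01100(✓)  01101(✓)  01111(✓)  11011(✓)  11100(✓)  11101(✓)
size-2^1 implicants → -1011  -1100(✓)  -1101(✓)  0-001  0-111  0011-  01-01(✓)  01-11(✓)  010-1(✓)  011-1(✓)  0110-(✓)  1110-(✓)
size-2^2 implicants → -110-  01--1
Unchecked terms (primes): -1011, -110-, 0-001, 0-111, 0011-, 01--1
Minterm coverage:
  m6 ⊆ 0011- [E]
  m7 ⊆ 0-111,0011-
  m9 ⊆ 0-001,01--1
  m11 ⊆ -1011,01--1
  m12 ⊆ -110- [E]
  m13 ⊆ -110-,01--1
  m15 ⊆ 0-111,01--1
  m27 ⊆ -1011 [E]
  m28 ⊆ -110- [E]
  m29 ⊆ -110- [E]
E = {-1011, -110-, 0011-}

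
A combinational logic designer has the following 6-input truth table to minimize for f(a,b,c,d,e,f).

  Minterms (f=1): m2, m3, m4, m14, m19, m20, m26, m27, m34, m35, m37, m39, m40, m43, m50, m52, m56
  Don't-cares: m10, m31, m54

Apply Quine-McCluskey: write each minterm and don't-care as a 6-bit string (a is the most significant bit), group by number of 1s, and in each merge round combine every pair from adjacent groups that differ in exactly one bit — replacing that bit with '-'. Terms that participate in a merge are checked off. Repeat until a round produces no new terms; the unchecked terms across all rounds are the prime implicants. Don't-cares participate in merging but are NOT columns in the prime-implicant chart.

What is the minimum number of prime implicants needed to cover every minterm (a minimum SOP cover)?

Round 0: 000010✓ 000011✓ 000100✓ 001010✓ 001110✓ 010011✓ 010100✓ 011010✓ 011011✓ 011111✓ 100010✓ 100011✓ 100101✓ 100111✓ 101000✓ 101011✓ 110010✓ 110100✓ 110110✓ 111000✓
Round 1: -00010✓ -00011✓ -10100 0-0011 0-0100 0-1010 00-010 00001-✓ 001-10 01-011 011-11 01101- 1-0010 1-1000 10-011 100-11 10001-✓ 1001-1 110-10 1101-0
Round 2: -0001-
PIs = {-0001-, -10100, 0-0011, 0-0100, 0-1010, 00-010, 001-10, 01-011, 011-11, 01101-, 1-0010, 1-1000, 10-011, 100-11, 1001-1, 110-10, 1101-0}
Coverage chart:
  m2: -0001-,00-010
  m3: -0001-,0-0011
  m4: 0-0100 ←essential
  m14: 001-10 ←essential
  m19: 0-0011,01-011
  m20: -10100,0-0100
  m26: 0-1010,01101-
  m27: 01-011,011-11,01101-
  m34: -0001-,1-0010
  m35: -0001-,10-011,100-11
  m37: 1001-1 ←essential
  m39: 100-11,1001-1
  m40: 1-1000 ←essential
  m43: 10-011 ←essential
  m50: 1-0010,110-10
  m52: -10100,1101-0
  m56: 1-1000 ←essential
Essential: 0-0100, 001-10, 1-1000, 10-011, 1001-1
Petrick residual → -0001-, -10100, 0-0011, 01101-, 1-0010
Min cover (10 terms): b'c'd'e + bc'de'f' + a'c'd'ef + a'c'de'f' + a'b'cef' + a'bcd'e + ac'd'ef' + acd'e'f' + ab'd'ef + ab'c'df

10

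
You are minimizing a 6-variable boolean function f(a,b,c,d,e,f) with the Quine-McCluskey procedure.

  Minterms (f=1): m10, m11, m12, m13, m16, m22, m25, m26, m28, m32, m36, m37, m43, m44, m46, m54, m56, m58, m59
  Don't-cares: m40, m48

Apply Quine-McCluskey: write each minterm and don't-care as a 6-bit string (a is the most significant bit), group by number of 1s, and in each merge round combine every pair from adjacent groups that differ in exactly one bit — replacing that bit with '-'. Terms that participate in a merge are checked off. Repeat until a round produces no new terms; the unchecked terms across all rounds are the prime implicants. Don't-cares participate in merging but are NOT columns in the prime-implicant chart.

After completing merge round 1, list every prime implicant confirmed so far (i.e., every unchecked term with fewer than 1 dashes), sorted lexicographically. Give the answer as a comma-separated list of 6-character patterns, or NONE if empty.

011001

[col 0] 001010*, 001011*, 001100*, 001101*, 010000*, 010110*, 011001, 011010*, 011100*, 100000*, 100100*, 100101*, 101000*, 101011*, 101100*, 101110*, 110000*, 110110*, 111000*, 111010*, 111011*
[col 1] -01011, -01100, -10000, -10110, -11010, 0-1010, 0-1100, 00101-, 00110-, 1-0000*, 1-1000*, 1-1011, 10-000*, 10-100*, 100-00*, 10010-, 101-00*, 1011-0, 11-000*, 1110-0, 11101-
[col 2] 1--000, 10--00
Prime implicants: -01011, -01100, -10000, -10110, -11010, 0-1010, 0-1100, 00101-, 00110-, 011001, 1--000, 1-1011, 10--00, 10010-, 1011-0, 1110-0, 11101-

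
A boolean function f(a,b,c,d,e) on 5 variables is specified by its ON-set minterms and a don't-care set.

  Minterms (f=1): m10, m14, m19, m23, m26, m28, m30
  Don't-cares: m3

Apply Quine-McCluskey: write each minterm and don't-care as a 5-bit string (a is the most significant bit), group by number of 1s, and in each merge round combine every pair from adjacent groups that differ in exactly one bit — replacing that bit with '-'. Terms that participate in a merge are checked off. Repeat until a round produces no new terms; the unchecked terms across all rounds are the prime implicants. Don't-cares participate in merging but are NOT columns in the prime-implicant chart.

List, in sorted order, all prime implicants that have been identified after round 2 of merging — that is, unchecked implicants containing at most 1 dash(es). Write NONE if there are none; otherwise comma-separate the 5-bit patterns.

-0011, 10-11, 111-0

Round 0: 00011✓ 01010✓ 01110✓ 10011✓ 10111✓ 11010✓ 11100✓ 11110✓
Round 1: -0011 -1010✓ -1110✓ 01-10✓ 10-11 11-10✓ 111-0
Round 2: -1-10
PIs = {-0011, -1-10, 10-11, 111-0}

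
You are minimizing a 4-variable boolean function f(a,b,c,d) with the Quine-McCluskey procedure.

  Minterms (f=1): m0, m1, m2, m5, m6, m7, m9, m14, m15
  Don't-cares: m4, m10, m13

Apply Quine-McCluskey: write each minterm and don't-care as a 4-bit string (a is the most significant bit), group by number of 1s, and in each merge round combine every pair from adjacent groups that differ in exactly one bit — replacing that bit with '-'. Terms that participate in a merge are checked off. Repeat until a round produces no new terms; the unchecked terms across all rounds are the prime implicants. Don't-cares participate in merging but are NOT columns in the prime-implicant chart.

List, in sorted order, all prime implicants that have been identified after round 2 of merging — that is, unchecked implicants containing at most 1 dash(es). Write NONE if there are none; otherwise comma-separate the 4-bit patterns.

NONE

[col 0] 0000*, 0001*, 0010*, 0100*, 0101*, 0110*, 0111*, 1001*, 1010*, 1101*, 1110*, 1111*
[col 1] -001*, -010*, -101*, -110*, -111*, 0-00*, 0-01*, 0-10*, 00-0*, 000-*, 01-0*, 01-1*, 010-*, 011-*, 1-01*, 1-10*, 11-1*, 111-*
[col 2] --01, --10, -1-1, -11-, 0--0, 0-0-, 01--
Prime implicants: --01, --10, -1-1, -11-, 0--0, 0-0-, 01--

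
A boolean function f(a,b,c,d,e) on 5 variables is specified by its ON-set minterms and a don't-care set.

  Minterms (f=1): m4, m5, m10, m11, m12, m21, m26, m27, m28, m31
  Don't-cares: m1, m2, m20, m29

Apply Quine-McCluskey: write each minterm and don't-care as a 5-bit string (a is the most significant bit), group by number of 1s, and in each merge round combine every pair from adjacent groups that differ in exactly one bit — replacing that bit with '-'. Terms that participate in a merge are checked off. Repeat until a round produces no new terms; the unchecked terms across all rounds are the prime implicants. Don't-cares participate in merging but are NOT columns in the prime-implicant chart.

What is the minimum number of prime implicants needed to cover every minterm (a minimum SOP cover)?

[col 0] 00001*, 00010*, 00100*, 00101*, 01010*, 01011*, 01100*, 10100*, 10101*, 11010*, 11011*, 11100*, 11101*, 11111*
[col 1] -0100*, -0101*, -1010*, -1011*, -1100*, 0-010, 0-100*, 00-01, 0010-*, 0101-*, 1-100*, 1-101*, 1010-*, 11-11, 1101-*, 111-1, 1110-*
[col 2] --100, -010-, -101-, 1-10-
Prime implicants: --100, -010-, -101-, 0-010, 00-01, 1-10-, 11-11, 111-1
PI chart (minterm → PIs covering it):
  4 | --100,-010-
  5 | -010-,00-01
  10 | -101-,0-010
  11 | -101-  (sole → essential)
  12 | --100  (sole → essential)
  21 | -010-,1-10-
  26 | -101-  (sole → essential)
  27 | -101-,11-11
  28 | --100,1-10-
  31 | 11-11,111-1
Essential prime implicants: --100, -101-
Petrick residual → -010-, 11-11
Minimum SOP uses 4 PIs: cd'e' + b'cd' + bc'd + abde

4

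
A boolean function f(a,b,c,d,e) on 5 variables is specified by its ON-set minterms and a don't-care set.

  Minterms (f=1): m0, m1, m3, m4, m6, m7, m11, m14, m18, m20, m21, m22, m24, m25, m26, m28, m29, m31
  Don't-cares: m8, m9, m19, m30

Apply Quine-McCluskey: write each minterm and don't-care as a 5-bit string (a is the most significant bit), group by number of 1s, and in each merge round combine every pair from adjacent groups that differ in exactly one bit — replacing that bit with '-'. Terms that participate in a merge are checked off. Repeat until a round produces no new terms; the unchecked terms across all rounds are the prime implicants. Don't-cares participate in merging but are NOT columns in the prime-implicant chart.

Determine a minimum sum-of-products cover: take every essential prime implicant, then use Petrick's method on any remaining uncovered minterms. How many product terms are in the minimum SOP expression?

8

size-2^0 implicants → 00000(✓)  00001(✓)  00011(✓)  00100(✓)  00110(✓)  00111(✓)  01000(✓)  01001(✓)  01011(✓)  01110(✓)  10010(✓)  10011(✓)  10100(✓)  10101(✓)  10110(✓)  11000(✓)  11001(✓)  11010(✓)  11100(✓)  11101(✓)  11110(✓)  11111(✓)
size-2^1 implicants → -0011  -0100(✓)  -0110(✓)  -1000(✓)  -1001(✓)  -1110(✓)  0-000(✓)  0-001(✓)  0-011(✓)  0-110(✓)  00-00  00-11  000-1(✓)  0000-(✓)  001-0(✓)  0011-  010-1(✓)  0100-(✓)  1-010(✓)  1-100(✓)  1-101(✓)  1-110(✓)  10-10(✓)  1001-  101-0(✓)  1010-(✓)  11-00(✓)  11-01(✓)  11-10(✓)  110-0(✓)  1100-(✓)  111-0(✓)  111-1(✓)  1110-(✓)  1111-(✓)
size-2^2 implicants → --110  -01-0  -100-  0-0-1  0-00-  1--10  1-1-0  1-10-  11--0  11-0-  111--
Unchecked terms (primes): --110, -0011, -01-0, -100-, 0-0-1, 0-00-, 00-00, 00-11, 0011-, 1--10, 1-1-0, 1-10-, 1001-, 11--0, 11-0-, 111--
Minterm coverage:
  m0 ⊆ 0-00-,00-00
  m1 ⊆ 0-0-1,0-00-
  m3 ⊆ -0011,0-0-1,00-11
  m4 ⊆ -01-0,00-00
  m6 ⊆ --110,-01-0,0011-
  m7 ⊆ 00-11,0011-
  m11 ⊆ 0-0-1 [E]
  m14 ⊆ --110 [E]
  m18 ⊆ 1--10,1001-
  m20 ⊆ -01-0,1-1-0,1-10-
  m21 ⊆ 1-10- [E]
  m22 ⊆ --110,-01-0,1--10,1-1-0
  m24 ⊆ -100-,11--0,11-0-
  m25 ⊆ -100-,11-0-
  m26 ⊆ 1--10,11--0
  m28 ⊆ 1-1-0,1-10-,11--0,11-0-,111--
  m29 ⊆ 1-10-,11-0-,111--
  m31 ⊆ 111-- [E]
E = {--110, 0-0-1, 1-10-, 111--}
Petrick residual → -100-, 00-00, 00-11, 1--10
Cover = cde' + bc'd' + a'c'e + a'b'd'e' + a'b'de + ade' + acd' + abc  |cover|=8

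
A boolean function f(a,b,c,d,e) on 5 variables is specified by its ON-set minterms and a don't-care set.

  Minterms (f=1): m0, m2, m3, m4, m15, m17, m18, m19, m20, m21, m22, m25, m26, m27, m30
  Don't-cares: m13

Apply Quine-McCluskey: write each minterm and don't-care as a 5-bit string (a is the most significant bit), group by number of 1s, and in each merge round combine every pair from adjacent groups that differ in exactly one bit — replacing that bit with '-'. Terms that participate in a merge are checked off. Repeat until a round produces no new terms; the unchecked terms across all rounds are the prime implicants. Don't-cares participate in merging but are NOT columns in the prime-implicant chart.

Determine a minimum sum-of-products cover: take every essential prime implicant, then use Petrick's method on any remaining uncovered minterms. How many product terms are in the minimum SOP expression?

6

Round 0: 00000✓ 00010✓ 00011✓ 00100✓ 01101✓ 01111✓ 10001✓ 10010✓ 10011✓ 10100✓ 10101✓ 10110✓ 11001✓ 11010✓ 11011✓ 11110✓
Round 1: -0010✓ -0011✓ -0100 00-00 000-0 0001-✓ 011-1 1-001✓ 1-010✓ 1-011✓ 1-110✓ 10-01 10-10✓ 100-1✓ 1001-✓ 101-0 1010- 11-10✓ 110-1✓ 1101-✓
Round 2: -001- 1--10 1-0-1 1-01-
PIs = {-001-, -0100, 00-00, 000-0, 011-1, 1--10, 1-0-1, 1-01-, 10-01, 101-0, 1010-}
Coverage chart:
  m0: 00-00,000-0
  m2: -001-,000-0
  m3: -001- ←essential
  m4: -0100,00-00
  m15: 011-1 ←essential
  m17: 1-0-1,10-01
  m18: -001-,1--10,1-01-
  m19: -001-,1-0-1,1-01-
  m20: -0100,101-0,1010-
  m21: 10-01,1010-
  m22: 1--10,101-0
  m25: 1-0-1 ←essential
  m26: 1--10,1-01-
  m27: 1-0-1,1-01-
  m30: 1--10 ←essential
Essential: -001-, 011-1, 1--10, 1-0-1
Petrick residual → 00-00, 1010-
Min cover (6 terms): b'c'd + a'b'd'e' + a'bce + ade' + ac'e + ab'cd'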